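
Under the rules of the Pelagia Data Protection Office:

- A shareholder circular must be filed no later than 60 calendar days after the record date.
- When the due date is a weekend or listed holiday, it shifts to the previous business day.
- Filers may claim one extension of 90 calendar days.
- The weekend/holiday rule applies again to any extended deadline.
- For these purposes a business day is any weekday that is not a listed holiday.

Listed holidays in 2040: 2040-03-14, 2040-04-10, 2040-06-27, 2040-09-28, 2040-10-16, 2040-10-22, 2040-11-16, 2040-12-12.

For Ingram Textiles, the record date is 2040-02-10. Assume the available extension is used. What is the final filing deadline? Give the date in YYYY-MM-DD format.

2040-07-06

60 calendar days after 2040-02-10 is 2040-04-10.
2040-04-10 is a listed holiday, so it moves to the preceding business day, 2040-04-09 (Monday).
Add the 90 calendar-day extension to 2040-04-09: 2040-07-08.
2040-07-08 falls on a Sunday. Rolling to the preceding business day gives 2040-07-06, a Friday.
So the filing is due 2040-07-06.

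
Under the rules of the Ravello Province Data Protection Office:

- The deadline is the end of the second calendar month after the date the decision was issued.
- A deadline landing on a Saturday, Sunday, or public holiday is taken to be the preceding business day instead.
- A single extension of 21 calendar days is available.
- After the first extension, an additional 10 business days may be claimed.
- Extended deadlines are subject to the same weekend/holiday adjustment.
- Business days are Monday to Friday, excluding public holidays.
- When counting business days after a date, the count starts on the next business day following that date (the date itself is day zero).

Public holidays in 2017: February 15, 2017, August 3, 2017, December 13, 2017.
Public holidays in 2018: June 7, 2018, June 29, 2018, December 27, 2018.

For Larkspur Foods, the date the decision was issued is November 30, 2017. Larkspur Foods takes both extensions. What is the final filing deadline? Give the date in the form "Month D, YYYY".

2 months after November 30, 2017 falls in January 2018; the last day of that month is January 31, 2018.
January 31, 2018 falls on a Wednesday, which is a business day, so no adjustment is needed.
Applying the 21-calendar-day extension: January 31, 2018 + 21 days = February 21, 2018.
February 21, 2018 (Wednesday) is already a business day.
The 10-business-day extension runs from February 21, 2018 to March 7, 2018.
March 7, 2018 (Wednesday) is already a business day.
The final due date is March 7, 2018.

March 7, 2018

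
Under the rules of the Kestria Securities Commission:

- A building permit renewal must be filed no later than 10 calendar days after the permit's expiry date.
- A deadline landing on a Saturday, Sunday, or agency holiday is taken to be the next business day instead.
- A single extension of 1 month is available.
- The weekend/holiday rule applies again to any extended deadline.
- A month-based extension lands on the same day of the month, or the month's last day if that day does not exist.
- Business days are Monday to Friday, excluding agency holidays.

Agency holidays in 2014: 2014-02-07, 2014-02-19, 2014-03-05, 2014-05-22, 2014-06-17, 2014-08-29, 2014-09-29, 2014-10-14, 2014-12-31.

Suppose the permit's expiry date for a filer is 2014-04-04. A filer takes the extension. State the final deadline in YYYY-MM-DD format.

Adding 10 calendar days to 2014-04-04 gives 2014-04-14.
2014-04-14 falls on a Monday, which is a business day, so no adjustment is needed.
The 1 month extension carries 2014-04-14 to 2014-05-14.
Since 2014-05-14 is a Wednesday and not a holiday, the date is unchanged.
So the filing is due 2014-05-14.

2014-05-14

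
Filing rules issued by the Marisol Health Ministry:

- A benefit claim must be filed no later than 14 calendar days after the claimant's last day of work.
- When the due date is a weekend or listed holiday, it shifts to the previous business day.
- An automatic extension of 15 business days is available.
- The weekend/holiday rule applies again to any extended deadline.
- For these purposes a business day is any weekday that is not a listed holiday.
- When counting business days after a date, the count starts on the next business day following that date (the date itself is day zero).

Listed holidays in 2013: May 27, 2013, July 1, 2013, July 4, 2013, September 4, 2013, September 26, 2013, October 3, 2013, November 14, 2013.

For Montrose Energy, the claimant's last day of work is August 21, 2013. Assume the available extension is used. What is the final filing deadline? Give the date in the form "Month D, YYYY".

Adding 14 calendar days to August 21, 2013 gives September 4, 2013.
Because September 4, 2013 is a listed holiday, the deadline becomes September 3, 2013 (Tuesday).
Applying the 15-business-day extension: 15 business days after September 3, 2013 is September 25, 2013.
September 25, 2013 is a Wednesday and not a listed holiday, so it stands.
So the filing is due September 25, 2013.

September 25, 2013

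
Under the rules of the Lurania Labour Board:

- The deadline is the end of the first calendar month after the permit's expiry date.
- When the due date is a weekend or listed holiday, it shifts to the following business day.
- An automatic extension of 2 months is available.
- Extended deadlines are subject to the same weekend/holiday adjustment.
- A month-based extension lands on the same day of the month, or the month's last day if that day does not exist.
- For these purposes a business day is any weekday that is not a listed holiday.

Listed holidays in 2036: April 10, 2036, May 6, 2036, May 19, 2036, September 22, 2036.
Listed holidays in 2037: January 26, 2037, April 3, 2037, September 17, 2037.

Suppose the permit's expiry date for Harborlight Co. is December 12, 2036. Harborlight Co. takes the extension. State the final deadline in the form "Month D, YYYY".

April 2, 2037

The first month after December 12, 2036 is January 2037, whose last day is January 31, 2037.
January 31, 2037 falls on a Saturday. Rolling to the next business day gives February 2, 2037, a Monday.
The 2 months extension carries February 2, 2037 to April 2, 2037.
April 2, 2037 falls on a Thursday, which is a business day, so no adjustment is needed.
The final due date is April 2, 2037.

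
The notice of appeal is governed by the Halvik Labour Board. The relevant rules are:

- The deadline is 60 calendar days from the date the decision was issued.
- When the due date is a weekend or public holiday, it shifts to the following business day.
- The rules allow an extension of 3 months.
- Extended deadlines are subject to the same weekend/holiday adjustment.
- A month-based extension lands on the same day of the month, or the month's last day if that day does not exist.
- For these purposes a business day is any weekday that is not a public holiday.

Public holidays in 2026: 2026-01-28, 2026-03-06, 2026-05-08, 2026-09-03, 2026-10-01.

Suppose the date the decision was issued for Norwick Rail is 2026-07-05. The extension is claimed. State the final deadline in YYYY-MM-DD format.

2026-12-04

From 2026-07-05, 60 calendar days later is 2026-09-03.
Because 2026-09-03 is a listed holiday, the deadline becomes 2026-09-04 (Friday).
The 3 months extension carries 2026-09-04 to 2026-12-04.
Since 2026-12-04 is a Friday and not a holiday, the date is unchanged.
Final deadline: 2026-12-04.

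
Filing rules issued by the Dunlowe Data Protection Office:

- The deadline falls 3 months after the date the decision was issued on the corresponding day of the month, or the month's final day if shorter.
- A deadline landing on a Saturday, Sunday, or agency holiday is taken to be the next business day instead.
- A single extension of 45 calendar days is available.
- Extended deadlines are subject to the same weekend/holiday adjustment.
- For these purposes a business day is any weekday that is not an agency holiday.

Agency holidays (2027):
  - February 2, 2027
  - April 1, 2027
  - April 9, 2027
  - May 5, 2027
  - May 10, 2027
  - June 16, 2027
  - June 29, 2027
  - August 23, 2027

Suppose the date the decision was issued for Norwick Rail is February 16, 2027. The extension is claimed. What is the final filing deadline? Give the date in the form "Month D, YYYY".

3 months after February 16, 2027, on the same day of the month, is May 16, 2027.
May 16, 2027 is a Sunday; the next business day is May 17, 2027 (Monday).
The 45-calendar-day extension moves the deadline from May 17, 2027 to July 1, 2027.
July 1, 2027 (Thursday) is already a business day.
Deadline: July 1, 2027.

July 1, 2027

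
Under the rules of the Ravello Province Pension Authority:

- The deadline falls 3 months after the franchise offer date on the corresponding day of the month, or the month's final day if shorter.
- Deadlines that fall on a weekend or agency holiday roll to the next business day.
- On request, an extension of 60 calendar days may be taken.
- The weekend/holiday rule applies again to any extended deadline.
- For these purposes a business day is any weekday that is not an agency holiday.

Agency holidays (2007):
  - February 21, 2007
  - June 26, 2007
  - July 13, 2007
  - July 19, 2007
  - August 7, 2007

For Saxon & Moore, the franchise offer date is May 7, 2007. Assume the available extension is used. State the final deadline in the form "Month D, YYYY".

October 8, 2007

Moving 3 months forward from May 7, 2007 on the corresponding day gives August 7, 2007.
August 7, 2007 falls on a listed holiday. Rolling to the next business day gives August 8, 2007, a Wednesday.
With the 60-day extension, August 8, 2007 becomes October 7, 2007.
October 7, 2007 is a Sunday; the next business day is October 8, 2007 (Monday).
Deadline: October 8, 2007.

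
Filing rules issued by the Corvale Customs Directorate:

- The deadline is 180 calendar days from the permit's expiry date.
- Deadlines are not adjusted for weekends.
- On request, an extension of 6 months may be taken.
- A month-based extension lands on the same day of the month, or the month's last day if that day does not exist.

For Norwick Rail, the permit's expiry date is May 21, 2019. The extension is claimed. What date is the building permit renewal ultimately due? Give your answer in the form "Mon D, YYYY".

May 17, 2020

From May 21, 2019, 180 calendar days later is Nov 17, 2019.
Nov 17, 2019 is a Sunday; no weekend or holiday adjustment applies.
Add 6 months to Nov 17, 2019: May 17, 2020.
May 17, 2020 is a Sunday; no weekend or holiday adjustment applies.
Final deadline: May 17, 2020.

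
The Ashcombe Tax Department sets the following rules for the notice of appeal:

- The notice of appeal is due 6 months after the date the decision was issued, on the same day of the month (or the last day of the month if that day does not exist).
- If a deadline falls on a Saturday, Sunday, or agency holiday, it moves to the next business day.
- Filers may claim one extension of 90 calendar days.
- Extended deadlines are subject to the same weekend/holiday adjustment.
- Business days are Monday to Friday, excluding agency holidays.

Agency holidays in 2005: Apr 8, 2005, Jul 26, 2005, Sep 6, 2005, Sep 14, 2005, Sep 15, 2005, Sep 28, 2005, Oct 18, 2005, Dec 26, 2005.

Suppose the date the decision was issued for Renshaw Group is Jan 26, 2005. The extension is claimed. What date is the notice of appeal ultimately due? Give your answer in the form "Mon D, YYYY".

6 months from Jan 26, 2005 is Jul 26, 2005.
Jul 26, 2005 is a listed holiday; the next business day is Jul 27, 2005 (Wednesday).
Applying the 90-calendar-day extension: Jul 27, 2005 + 90 days = Oct 25, 2005.
Oct 25, 2005 falls on a Tuesday, which is a business day, so no adjustment is needed.
The final due date is Oct 25, 2005.

Oct 25, 2005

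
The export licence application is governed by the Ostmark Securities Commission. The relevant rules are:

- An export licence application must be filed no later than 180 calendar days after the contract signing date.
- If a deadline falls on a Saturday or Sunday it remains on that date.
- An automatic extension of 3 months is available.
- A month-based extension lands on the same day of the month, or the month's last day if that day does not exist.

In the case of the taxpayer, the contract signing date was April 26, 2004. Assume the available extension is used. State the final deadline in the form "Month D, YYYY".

January 23, 2005

Adding 180 calendar days to April 26, 2004 gives October 23, 2004.
October 23, 2004 is a Saturday; no weekend or holiday adjustment applies.
The 3 months extension carries October 23, 2004 to January 23, 2005.
No adjustment is made for weekends or holidays, so January 23, 2005 stands.
The final due date is January 23, 2005.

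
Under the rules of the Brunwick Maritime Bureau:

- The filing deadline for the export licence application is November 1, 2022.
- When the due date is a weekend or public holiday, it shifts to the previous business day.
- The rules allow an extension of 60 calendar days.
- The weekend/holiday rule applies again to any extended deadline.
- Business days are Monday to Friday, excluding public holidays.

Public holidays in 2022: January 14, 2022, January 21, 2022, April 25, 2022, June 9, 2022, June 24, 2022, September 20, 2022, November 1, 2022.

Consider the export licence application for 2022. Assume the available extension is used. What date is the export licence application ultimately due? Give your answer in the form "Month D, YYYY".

December 30, 2022

The statutory due date is November 1, 2022.
Because November 1, 2022 is a listed holiday, the deadline becomes October 31, 2022 (Monday).
With the 60-day extension, October 31, 2022 becomes December 30, 2022.
Since December 30, 2022 is a Friday and not a holiday, the date is unchanged.
Final deadline: December 30, 2022.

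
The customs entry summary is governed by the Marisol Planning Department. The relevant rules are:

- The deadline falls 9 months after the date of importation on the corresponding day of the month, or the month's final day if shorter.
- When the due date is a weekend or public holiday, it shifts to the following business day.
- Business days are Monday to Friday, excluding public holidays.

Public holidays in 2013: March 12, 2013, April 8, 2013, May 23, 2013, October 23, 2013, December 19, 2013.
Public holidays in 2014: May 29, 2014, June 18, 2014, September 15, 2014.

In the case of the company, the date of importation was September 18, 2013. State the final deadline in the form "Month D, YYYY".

June 19, 2014

Moving 9 months forward from September 18, 2013 on the corresponding day gives June 18, 2014.
Because June 18, 2014 is a listed holiday, the deadline becomes June 19, 2014 (Thursday).
So the filing is due June 19, 2014.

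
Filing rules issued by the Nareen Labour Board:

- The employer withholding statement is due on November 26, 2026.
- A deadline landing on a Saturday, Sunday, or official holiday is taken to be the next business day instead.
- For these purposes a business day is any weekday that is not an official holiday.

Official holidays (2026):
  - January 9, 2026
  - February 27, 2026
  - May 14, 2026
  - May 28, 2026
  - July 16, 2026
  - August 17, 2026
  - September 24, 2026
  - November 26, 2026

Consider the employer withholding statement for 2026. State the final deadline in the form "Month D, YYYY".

November 27, 2026

Start from the fixed due date, November 26, 2026.
Because November 26, 2026 is a listed holiday, the deadline becomes November 27, 2026 (Friday).
Deadline: November 27, 2026.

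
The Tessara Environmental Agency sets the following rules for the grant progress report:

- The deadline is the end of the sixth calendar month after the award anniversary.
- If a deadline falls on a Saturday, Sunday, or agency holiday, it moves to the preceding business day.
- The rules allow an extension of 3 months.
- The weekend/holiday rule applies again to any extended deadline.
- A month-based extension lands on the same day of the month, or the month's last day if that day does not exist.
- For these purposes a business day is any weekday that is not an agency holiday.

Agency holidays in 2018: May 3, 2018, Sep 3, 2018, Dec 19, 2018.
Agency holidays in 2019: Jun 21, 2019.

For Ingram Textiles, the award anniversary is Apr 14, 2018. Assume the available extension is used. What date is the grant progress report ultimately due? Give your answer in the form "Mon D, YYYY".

Jan 31, 2019

The sixth month after Apr 14, 2018 is October 2018, whose last day is Oct 31, 2018.
Since Oct 31, 2018 is a Wednesday and not a holiday, the date is unchanged.
The 3 months extension carries Oct 31, 2018 to Jan 31, 2019.
Since Jan 31, 2019 is a Thursday and not a holiday, the date is unchanged.
So the filing is due Jan 31, 2019.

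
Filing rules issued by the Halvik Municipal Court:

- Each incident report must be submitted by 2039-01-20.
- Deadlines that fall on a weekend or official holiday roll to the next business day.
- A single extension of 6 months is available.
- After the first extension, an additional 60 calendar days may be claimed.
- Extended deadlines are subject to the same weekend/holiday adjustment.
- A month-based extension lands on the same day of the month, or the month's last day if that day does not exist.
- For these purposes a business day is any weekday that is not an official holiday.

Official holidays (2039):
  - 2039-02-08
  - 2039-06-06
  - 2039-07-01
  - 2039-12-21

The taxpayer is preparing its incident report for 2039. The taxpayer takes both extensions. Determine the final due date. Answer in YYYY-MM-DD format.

The stated deadline is 2039-01-20.
2039-01-20 (Thursday) is already a business day.
Applying the 6 months extension: 6 months after 2039-01-20 is 2039-07-20.
2039-07-20 (Wednesday) is already a business day.
Applying the 60-calendar-day extension: 2039-07-20 + 60 days = 2039-09-18.
Because 2039-09-18 is a Sunday, the deadline becomes 2039-09-19 (Monday).
Final deadline: 2039-09-19.

2039-09-19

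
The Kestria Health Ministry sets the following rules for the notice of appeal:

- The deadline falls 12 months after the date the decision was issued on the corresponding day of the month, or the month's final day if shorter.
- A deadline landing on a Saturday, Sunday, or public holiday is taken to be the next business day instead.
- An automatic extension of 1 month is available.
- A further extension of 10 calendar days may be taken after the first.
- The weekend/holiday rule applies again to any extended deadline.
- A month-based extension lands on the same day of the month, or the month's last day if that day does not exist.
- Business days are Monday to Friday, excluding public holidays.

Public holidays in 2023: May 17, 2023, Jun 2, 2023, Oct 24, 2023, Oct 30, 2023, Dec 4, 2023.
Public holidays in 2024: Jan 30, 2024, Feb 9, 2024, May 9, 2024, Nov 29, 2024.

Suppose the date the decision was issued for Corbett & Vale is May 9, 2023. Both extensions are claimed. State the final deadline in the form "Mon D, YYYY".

12 months after May 9, 2023, on the same day of the month, is May 9, 2024.
Because May 9, 2024 is a listed holiday, the deadline becomes May 10, 2024 (Friday).
Add 1 month to May 10, 2024: Jun 10, 2024.
Jun 10, 2024 is a Monday and not a listed holiday, so it stands.
Add the 10 calendar-day extension to Jun 10, 2024: Jun 20, 2024.
Jun 20, 2024 is a Thursday and not a listed holiday, so it stands.
Final deadline: Jun 20, 2024.

Jun 20, 2024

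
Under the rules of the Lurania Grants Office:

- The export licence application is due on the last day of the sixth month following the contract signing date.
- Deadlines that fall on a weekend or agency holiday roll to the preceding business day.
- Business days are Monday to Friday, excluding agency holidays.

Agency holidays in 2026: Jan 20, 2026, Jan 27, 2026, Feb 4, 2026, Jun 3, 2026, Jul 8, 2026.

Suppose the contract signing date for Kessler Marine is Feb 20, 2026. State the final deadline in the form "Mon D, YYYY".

Aug 31, 2026

The sixth month after Feb 20, 2026 is August 2026, whose last day is Aug 31, 2026.
Since Aug 31, 2026 is a Monday and not a holiday, the date is unchanged.
The final due date is Aug 31, 2026.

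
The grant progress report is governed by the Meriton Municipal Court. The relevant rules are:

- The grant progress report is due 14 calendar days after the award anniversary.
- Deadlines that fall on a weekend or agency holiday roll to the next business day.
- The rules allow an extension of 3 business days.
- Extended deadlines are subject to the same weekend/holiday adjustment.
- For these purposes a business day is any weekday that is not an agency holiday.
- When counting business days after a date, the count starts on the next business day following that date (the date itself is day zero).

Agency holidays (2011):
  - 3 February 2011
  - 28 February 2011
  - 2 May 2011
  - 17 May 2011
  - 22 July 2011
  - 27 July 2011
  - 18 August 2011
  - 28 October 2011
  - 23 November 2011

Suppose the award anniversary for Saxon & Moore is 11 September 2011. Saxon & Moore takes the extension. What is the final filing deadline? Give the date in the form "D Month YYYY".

29 September 2011

Adding 14 calendar days to 11 September 2011 gives 25 September 2011.
25 September 2011 is a Sunday; the next business day is 26 September 2011 (Monday).
The 3-business-day extension runs from 26 September 2011 to 29 September 2011.
Since 29 September 2011 is a Thursday and not a holiday, the date is unchanged.
So the filing is due 29 September 2011.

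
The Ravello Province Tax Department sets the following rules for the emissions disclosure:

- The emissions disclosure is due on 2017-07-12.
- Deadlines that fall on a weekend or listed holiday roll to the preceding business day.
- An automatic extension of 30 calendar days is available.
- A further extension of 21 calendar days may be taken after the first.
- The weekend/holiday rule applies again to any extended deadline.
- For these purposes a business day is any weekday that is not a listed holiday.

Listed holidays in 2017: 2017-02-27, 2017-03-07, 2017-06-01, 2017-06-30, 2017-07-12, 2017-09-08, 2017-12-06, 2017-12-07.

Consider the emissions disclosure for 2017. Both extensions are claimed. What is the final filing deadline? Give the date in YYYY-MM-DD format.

The statutory due date is 2017-07-12.
2017-07-12 is a listed holiday, so it moves to the preceding business day, 2017-07-11 (Tuesday).
Applying the 30-calendar-day extension: 2017-07-11 + 30 days = 2017-08-10.
2017-08-10 falls on a Thursday, which is a business day, so no adjustment is needed.
With the 21-day extension, 2017-08-10 becomes 2017-08-31.
Since 2017-08-31 is a Thursday and not a holiday, the date is unchanged.
So the filing is due 2017-08-31.

2017-08-31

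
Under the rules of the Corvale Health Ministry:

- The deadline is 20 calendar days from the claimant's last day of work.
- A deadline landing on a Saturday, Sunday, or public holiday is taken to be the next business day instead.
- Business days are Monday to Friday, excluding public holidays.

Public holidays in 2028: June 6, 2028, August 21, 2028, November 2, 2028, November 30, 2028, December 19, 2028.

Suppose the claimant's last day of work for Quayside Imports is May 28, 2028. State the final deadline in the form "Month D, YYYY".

June 19, 2028

Trigger date May 28, 2028 + 20 calendar days = June 17, 2028.
June 17, 2028 falls on a Saturday. Rolling to the next business day gives June 19, 2028, a Monday.
The final due date is June 19, 2028.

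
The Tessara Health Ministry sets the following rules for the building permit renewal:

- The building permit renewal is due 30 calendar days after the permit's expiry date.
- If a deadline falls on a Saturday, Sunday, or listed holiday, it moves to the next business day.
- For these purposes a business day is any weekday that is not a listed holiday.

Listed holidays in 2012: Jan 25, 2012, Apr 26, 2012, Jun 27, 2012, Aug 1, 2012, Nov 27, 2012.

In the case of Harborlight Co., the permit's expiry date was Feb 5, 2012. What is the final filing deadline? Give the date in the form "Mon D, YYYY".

Mar 6, 2012

Trigger date Feb 5, 2012 + 30 calendar days = Mar 6, 2012.
Mar 6, 2012 is a Tuesday and not a listed holiday, so it stands.
So the filing is due Mar 6, 2012.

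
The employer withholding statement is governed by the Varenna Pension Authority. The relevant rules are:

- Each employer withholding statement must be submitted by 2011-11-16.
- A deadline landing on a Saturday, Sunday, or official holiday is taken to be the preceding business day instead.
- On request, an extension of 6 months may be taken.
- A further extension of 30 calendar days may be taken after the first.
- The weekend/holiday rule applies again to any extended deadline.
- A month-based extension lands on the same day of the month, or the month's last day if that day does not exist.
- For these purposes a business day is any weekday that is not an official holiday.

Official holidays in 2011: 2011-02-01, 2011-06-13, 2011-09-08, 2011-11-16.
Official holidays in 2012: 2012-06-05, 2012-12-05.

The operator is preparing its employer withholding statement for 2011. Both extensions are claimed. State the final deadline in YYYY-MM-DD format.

2012-06-14

Start from the fixed due date, 2011-11-16.
2011-11-16 is a listed holiday, so it moves to the preceding business day, 2011-11-15 (Tuesday).
The 6 months extension carries 2011-11-15 to 2012-05-15.
2012-05-15 falls on a Tuesday, which is a business day, so no adjustment is needed.
The 30-calendar-day extension moves the deadline from 2012-05-15 to 2012-06-14.
2012-06-14 falls on a Thursday, which is a business day, so no adjustment is needed.
Final deadline: 2012-06-14.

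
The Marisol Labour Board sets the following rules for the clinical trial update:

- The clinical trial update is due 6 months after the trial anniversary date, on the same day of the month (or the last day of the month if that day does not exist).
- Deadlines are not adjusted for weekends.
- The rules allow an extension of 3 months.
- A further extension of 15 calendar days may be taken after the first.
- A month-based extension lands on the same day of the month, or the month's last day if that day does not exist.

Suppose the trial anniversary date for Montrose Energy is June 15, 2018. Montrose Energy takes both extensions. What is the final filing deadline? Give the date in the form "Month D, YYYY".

March 30, 2019

Moving 6 months forward from June 15, 2018 on the corresponding day gives December 15, 2018.
December 15, 2018 falls on a Saturday. The rules make no weekend/holiday allowance, so it remains December 15, 2018.
The 3 months extension carries December 15, 2018 to March 15, 2019.
March 15, 2019 is a Friday; no weekend or holiday adjustment applies.
Applying the 15-calendar-day extension: March 15, 2019 + 15 days = March 30, 2019.
March 30, 2019 falls on a Saturday. The rules make no weekend/holiday allowance, so it remains March 30, 2019.
Final deadline: March 30, 2019.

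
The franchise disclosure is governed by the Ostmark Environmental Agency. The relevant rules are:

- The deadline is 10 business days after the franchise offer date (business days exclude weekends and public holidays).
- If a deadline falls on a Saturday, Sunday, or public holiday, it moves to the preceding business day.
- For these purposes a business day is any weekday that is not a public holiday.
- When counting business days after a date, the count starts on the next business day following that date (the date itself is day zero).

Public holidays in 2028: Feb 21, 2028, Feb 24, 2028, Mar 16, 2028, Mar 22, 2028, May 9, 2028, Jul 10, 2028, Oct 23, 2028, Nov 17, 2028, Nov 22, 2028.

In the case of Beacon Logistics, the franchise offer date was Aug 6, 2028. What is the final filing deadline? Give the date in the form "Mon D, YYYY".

Aug 18, 2028

Counting 10 business days after Aug 6, 2028 (skipping weekends and listed holidays) reaches Aug 18, 2028.
Aug 18, 2028 falls on a Friday, which is a business day, so no adjustment is needed.
The final due date is Aug 18, 2028.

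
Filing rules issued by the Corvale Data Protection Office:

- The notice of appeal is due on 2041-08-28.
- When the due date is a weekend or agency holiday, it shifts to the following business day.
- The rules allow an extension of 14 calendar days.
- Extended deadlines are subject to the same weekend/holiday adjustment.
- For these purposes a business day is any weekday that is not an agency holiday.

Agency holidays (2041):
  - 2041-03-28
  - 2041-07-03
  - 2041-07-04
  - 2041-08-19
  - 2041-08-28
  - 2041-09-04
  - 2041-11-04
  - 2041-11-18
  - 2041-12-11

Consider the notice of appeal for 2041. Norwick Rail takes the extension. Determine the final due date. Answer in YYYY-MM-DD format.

Start from the fixed due date, 2041-08-28.
Because 2041-08-28 is a listed holiday, the deadline becomes 2041-08-29 (Thursday).
Applying the 14-calendar-day extension: 2041-08-29 + 14 days = 2041-09-12.
2041-09-12 is a Thursday and not a listed holiday, so it stands.
Final deadline: 2041-09-12.

2041-09-12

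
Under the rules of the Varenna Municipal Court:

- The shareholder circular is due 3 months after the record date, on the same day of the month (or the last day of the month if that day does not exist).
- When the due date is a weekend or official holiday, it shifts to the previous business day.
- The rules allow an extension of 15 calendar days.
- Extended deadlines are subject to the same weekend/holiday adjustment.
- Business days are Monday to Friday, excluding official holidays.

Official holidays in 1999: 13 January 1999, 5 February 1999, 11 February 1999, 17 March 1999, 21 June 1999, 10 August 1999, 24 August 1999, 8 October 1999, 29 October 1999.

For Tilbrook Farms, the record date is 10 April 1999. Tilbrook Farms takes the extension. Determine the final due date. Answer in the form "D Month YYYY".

3 months after 10 April 1999, on the same day of the month, is 10 July 1999.
10 July 1999 is a Saturday, so it moves to the preceding business day, 9 July 1999 (Friday).
With the 15-day extension, 9 July 1999 becomes 24 July 1999.
24 July 1999 falls on a Saturday. Rolling to the preceding business day gives 23 July 1999, a Friday.
So the filing is due 23 July 1999.

23 July 1999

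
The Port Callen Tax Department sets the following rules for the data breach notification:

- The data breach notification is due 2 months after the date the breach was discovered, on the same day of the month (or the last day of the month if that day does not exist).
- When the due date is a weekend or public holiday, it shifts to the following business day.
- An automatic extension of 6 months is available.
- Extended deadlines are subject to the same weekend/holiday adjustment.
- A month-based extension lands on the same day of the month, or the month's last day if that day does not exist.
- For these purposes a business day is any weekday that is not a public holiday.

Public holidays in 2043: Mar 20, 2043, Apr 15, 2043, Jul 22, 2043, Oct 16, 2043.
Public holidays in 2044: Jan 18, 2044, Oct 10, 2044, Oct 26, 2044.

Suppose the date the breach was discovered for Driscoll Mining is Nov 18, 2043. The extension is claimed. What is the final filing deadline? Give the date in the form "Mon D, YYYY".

2 months from Nov 18, 2043 is Jan 18, 2044.
Jan 18, 2044 falls on a listed holiday. Rolling to the next business day gives Jan 19, 2044, a Tuesday.
The 6 months extension carries Jan 19, 2044 to Jul 19, 2044.
Jul 19, 2044 falls on a Tuesday, which is a business day, so no adjustment is needed.
Final deadline: Jul 19, 2044.

Jul 19, 2044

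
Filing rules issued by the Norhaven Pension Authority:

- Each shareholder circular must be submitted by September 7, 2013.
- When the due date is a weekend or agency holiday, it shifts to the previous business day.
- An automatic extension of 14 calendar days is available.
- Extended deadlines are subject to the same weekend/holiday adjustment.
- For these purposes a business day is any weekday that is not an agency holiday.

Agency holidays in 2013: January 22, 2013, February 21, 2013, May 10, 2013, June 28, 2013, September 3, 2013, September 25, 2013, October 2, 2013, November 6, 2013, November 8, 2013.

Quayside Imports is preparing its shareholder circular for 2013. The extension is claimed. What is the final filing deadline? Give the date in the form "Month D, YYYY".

Start from the fixed due date, September 7, 2013.
Because September 7, 2013 is a Saturday, the deadline becomes September 6, 2013 (Friday).
The 14-calendar-day extension moves the deadline from September 6, 2013 to September 20, 2013.
September 20, 2013 is a Friday and not a listed holiday, so it stands.
So the filing is due September 20, 2013.

September 20, 2013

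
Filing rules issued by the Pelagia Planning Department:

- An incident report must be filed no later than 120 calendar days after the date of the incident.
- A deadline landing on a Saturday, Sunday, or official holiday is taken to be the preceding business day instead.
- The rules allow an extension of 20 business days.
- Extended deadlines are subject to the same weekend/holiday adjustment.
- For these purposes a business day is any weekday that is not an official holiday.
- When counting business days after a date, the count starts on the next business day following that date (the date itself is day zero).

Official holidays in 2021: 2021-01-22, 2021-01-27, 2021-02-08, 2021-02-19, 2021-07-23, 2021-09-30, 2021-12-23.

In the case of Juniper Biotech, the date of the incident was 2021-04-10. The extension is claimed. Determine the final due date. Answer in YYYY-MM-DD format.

2021-09-03

Trigger date 2021-04-10 + 120 calendar days = 2021-08-08.
2021-08-08 is a Sunday; the preceding business day is 2021-08-06 (Friday).
Applying the 20-business-day extension: 20 business days after 2021-08-06 is 2021-09-03.
2021-09-03 falls on a Friday, which is a business day, so no adjustment is needed.
So the filing is due 2021-09-03.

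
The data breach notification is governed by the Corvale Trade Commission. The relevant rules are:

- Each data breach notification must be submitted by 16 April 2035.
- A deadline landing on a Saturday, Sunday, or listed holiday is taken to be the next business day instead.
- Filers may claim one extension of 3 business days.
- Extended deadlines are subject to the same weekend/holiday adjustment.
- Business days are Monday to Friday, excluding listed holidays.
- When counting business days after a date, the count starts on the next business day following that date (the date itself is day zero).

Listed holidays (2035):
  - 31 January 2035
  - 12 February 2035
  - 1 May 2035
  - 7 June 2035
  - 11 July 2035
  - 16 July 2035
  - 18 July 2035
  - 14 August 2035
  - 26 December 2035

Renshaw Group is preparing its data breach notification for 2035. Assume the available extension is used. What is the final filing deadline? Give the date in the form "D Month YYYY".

19 April 2035

Start from the fixed due date, 16 April 2035.
16 April 2035 is a Monday and not a listed holiday, so it stands.
The 3-business-day extension runs from 16 April 2035 to 19 April 2035.
19 April 2035 is a Thursday and not a listed holiday, so it stands.
So the filing is due 19 April 2035.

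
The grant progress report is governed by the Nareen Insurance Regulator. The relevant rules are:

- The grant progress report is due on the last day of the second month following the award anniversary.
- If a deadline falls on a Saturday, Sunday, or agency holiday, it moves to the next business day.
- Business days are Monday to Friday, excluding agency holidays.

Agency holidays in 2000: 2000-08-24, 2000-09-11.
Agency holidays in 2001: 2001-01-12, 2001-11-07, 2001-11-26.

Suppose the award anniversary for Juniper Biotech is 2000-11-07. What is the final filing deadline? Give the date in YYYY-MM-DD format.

2001-01-31

2 months after 2000-11-07 falls in January 2001; the last day of that month is 2001-01-31.
2001-01-31 (Wednesday) is already a business day.
Deadline: 2001-01-31.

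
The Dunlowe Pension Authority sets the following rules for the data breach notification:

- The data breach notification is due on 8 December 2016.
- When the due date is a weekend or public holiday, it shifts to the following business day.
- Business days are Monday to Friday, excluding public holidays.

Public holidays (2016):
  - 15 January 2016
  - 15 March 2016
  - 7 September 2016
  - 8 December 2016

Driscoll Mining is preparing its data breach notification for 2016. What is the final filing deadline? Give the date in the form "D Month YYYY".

The statutory due date is 8 December 2016.
8 December 2016 is a listed holiday, so it moves to the next business day, 9 December 2016 (Friday).
The final due date is 9 December 2016.

9 December 2016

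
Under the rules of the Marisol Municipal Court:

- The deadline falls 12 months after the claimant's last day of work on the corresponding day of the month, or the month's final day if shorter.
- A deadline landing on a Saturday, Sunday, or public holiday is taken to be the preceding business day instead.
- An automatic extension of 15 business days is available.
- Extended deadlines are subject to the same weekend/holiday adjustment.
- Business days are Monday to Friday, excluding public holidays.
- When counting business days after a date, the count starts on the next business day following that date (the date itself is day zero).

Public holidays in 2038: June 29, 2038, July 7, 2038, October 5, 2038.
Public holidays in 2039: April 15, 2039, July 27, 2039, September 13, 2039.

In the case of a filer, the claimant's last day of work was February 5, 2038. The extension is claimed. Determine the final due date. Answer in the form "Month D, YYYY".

February 25, 2039

12 months from February 5, 2038 is February 5, 2039.
February 5, 2039 is a Saturday, so it moves to the preceding business day, February 4, 2039 (Friday).
Counting 15 further business days from February 4, 2039 reaches February 25, 2039.
Since February 25, 2039 is a Friday and not a holiday, the date is unchanged.
Deadline: February 25, 2039.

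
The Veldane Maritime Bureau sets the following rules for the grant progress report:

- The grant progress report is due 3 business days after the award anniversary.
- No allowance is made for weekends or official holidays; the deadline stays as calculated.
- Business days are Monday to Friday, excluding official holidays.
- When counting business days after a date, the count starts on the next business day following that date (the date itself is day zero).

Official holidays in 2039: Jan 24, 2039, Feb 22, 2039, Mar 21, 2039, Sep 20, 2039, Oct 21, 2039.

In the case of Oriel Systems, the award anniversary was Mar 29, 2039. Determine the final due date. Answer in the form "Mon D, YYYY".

Starting the day after Mar 29, 2039 and counting 3 business days lands on Apr 1, 2039.
Apr 1, 2039 is a Friday; no weekend or holiday adjustment applies.
Deadline: Apr 1, 2039.

Apr 1, 2039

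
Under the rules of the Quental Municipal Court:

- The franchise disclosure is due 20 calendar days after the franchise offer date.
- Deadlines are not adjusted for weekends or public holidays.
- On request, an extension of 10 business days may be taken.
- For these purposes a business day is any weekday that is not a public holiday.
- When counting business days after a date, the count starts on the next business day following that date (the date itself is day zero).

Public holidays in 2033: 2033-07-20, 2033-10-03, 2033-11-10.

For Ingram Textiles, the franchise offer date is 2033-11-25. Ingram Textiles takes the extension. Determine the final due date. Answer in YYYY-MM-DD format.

2033-12-29

Adding 20 calendar days to 2033-11-25 gives 2033-12-15.
2033-12-15 is a Thursday; no weekend or holiday adjustment applies.
Applying the 10-business-day extension: 10 business days after 2033-12-15 is 2033-12-29.
No adjustment is made for weekends or holidays, so 2033-12-29 stands.
Deadline: 2033-12-29.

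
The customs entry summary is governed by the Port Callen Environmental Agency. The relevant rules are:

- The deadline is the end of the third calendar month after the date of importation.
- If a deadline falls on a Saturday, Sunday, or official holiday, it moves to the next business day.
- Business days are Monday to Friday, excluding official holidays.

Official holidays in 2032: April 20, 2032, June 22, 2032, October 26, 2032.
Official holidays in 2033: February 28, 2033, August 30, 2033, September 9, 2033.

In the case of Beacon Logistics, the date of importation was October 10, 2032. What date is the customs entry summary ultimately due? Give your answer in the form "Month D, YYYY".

The third month after October 10, 2032 is January 2033, whose last day is January 31, 2033.
January 31, 2033 is a Monday and not a listed holiday, so it stands.
The final due date is January 31, 2033.

January 31, 2033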